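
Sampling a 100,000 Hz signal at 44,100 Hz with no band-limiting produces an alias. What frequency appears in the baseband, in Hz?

11,800 Hz

Nyquist = 44,100/2 = 22,050 Hz; 100,000 Hz exceeds it.
Alias = |100,000 − 2×44,100| = |100,000 − 88,200| = 11,800 Hz.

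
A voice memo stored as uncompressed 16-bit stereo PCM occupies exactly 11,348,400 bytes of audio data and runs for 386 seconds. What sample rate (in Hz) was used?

Bytes = sample_rate × seconds × bytes_per_sample × channels.
sample_rate = 11,348,400 / (386 × 2 × 2) = 11,348,400 / 1,544 = 7,350 Hz.

7,350 Hz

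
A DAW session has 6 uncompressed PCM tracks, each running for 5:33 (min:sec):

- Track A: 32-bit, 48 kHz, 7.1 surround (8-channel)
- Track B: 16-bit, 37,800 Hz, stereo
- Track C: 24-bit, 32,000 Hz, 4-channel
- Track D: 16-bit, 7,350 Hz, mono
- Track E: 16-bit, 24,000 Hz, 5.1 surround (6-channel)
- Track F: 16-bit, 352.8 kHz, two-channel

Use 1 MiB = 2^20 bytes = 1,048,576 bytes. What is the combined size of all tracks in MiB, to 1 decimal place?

5:33 (min:sec) = 333 s.
Track A: 48,000 × 333 × 4 × 8 = 511,488,000 bytes.
Track B: 37,800 × 333 × 2 × 2 = 50,349,600 bytes.
Track C: 32,000 × 333 × 3 × 4 = 127,872,000 bytes.
Track D: 7,350 × 333 × 2 × 1 = 4,895,100 bytes.
Track E: 24,000 × 333 × 2 × 6 = 95,904,000 bytes.
Track F: 352,800 × 333 × 2 × 2 = 469,929,600 bytes.
Total = 1,260,438,300 bytes = 1202.0 MiB.

1202.0 MiB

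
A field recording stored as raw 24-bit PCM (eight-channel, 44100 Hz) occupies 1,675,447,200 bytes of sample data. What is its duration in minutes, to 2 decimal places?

26.38 minutes

Byte rate = 44,100 × 3 × 8 = 1,058,400 bytes/s.
Duration = 1,675,447,200 / 1,058,400 = 1,583 s.
1,583 s / 60 = 26.38 minutes.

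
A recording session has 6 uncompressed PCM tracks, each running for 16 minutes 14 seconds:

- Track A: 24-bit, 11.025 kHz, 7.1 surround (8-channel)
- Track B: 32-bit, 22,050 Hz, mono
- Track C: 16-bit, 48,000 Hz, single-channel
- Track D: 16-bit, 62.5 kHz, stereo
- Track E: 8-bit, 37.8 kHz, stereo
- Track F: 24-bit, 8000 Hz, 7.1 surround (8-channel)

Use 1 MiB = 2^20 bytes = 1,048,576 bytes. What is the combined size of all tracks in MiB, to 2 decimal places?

16 minutes 14 seconds = 974 s.
Track A: 11,025 × 974 × 3 × 8 = 257,720,400 bytes.
Track B: 22,050 × 974 × 4 × 1 = 85,906,800 bytes.
Track C: 48,000 × 974 × 2 × 1 = 93,504,000 bytes.
Track D: 62,500 × 974 × 2 × 2 = 243,500,000 bytes.
Track E: 37,800 × 974 × 1 × 2 = 73,634,400 bytes.
Track F: 8,000 × 974 × 3 × 8 = 187,008,000 bytes.
Total = 941,273,600 bytes = 897.67 MiB.

897.67 MiB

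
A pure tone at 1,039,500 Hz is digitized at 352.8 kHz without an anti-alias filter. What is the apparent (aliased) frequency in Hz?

Nyquist = 352,800/2 = 176,400 Hz; 1,039,500 Hz exceeds it.
Alias = |1,039,500 − 3×352,800| = |1,039,500 − 1,058,400| = 18,900 Hz.

18,900 Hz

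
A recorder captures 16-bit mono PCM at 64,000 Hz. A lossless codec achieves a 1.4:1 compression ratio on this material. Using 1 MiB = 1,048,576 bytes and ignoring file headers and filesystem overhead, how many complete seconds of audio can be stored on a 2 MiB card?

22 seconds

Uncompressed byte rate = 64,000 × 2 × 1 = 128,000 bytes/s.
After 1.4:1 compression, effective rate ≈ 91428.57 bytes/s.
Capacity = 2 × 1,048,576 = 2,097,152 bytes.
2,097,152 / effective rate ≈ 22.94 s → 22 seconds.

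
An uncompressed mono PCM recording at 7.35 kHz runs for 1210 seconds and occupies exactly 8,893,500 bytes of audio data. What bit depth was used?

Bytes per sample = 8,893,500 / (7,350 × 1,210 × 1) = 8,893,500 / 8,893,500 = 1.
Bit depth = 1 × 8 = 8 bits.

8 bits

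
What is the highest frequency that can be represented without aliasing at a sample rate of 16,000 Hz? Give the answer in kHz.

8 kHz

Nyquist frequency = sample rate / 2 = 16,000 / 2 = 8 kHz.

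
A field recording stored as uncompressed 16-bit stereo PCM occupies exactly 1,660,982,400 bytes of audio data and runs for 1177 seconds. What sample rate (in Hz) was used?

Bytes = sample_rate × seconds × bytes_per_sample × channels.
sample_rate = 1,660,982,400 / (1,177 × 2 × 2) = 1,660,982,400 / 4,708 = 352,800 Hz.

352,800 Hz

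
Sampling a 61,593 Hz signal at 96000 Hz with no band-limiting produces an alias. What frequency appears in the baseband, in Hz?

Nyquist = 96,000/2 = 48,000 Hz; 61,593 Hz exceeds it.
Alias = |61,593 − 1×96,000| = |61,593 − 96,000| = 34,407 Hz.

34,407 Hz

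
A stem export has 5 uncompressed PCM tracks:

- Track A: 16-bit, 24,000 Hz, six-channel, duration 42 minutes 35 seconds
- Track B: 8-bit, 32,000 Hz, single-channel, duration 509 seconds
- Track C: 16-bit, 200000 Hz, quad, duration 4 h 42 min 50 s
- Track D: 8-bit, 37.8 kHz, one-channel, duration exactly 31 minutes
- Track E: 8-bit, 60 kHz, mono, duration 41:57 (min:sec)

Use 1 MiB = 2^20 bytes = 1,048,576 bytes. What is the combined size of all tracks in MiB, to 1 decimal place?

26822.5 MiB

Track A: 42 minutes 35 seconds = 2,555 s; 24,000 × 2,555 × 2 × 6 = 735,840,000 bytes.
Track B: 32,000 × 509 × 1 × 1 = 16,288,000 bytes.
Track C: 4 h 42 min 50 s = 16,970 s; 200,000 × 16,970 × 2 × 4 = 27,152,000,000 bytes.
Track D: exactly 31 minutes = 1,860 s; 37,800 × 1,860 × 1 × 1 = 70,308,000 bytes.
Track E: 41:57 (min:sec) = 2,517 s; 60,000 × 2,517 × 1 × 1 = 151,020,000 bytes.
Total = 28,125,456,000 bytes = 26822.5 MiB.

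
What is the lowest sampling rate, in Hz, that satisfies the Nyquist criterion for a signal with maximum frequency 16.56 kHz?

Minimum sample rate = 2 × 16,560 Hz = 33,120 Hz.

33,120 Hz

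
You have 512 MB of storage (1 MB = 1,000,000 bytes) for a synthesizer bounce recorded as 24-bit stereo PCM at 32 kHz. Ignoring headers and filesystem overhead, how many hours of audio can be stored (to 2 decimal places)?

Uncompressed byte rate = 32,000 × 3 × 2 = 192,000 bytes/s.
Capacity = 512 × 1,000,000 = 512,000,000 bytes.
512,000,000 / 192,000 ≈ 2666.67 s → 0.74 hours.

0.74 hours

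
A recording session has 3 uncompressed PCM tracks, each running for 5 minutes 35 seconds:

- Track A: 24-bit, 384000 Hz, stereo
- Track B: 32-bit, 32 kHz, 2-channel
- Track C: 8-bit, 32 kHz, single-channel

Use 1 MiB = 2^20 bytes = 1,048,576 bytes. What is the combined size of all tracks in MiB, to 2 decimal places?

5 minutes 35 seconds = 335 s.
Track A: 384,000 × 335 × 3 × 2 = 771,840,000 bytes.
Track B: 32,000 × 335 × 4 × 2 = 85,760,000 bytes.
Track C: 32,000 × 335 × 1 × 1 = 10,720,000 bytes.
Total = 868,320,000 bytes = 828.09 MiB.

828.09 MiB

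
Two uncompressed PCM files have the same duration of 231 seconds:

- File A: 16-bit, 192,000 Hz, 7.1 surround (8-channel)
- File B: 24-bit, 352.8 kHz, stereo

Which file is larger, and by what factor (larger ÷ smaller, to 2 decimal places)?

File A, by a factor of 1.45

File A: 192,000 × 2 × 8 = 3,072,000 bytes/s.
File B: 352,800 × 3 × 2 = 2,116,800 bytes/s.
File A is larger; ratio = 709,632,000 / 488,980,800 = 1.45.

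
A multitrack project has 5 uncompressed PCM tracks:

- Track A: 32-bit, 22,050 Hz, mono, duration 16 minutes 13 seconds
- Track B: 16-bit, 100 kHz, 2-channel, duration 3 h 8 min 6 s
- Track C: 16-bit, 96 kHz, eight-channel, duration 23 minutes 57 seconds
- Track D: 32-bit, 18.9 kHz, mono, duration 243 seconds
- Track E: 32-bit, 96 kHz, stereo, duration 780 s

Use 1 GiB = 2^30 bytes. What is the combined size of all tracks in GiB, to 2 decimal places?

6.91 GiB

Track A: 16 minutes 13 seconds = 973 s; 22,050 × 973 × 4 × 1 = 85,818,600 bytes.
Track B: 3 h 8 min 6 s = 11,286 s; 100,000 × 11,286 × 2 × 2 = 4,514,400,000 bytes.
Track C: 23 minutes 57 seconds = 1,437 s; 96,000 × 1,437 × 2 × 8 = 2,207,232,000 bytes.
Track D: 18,900 × 243 × 4 × 1 = 18,370,800 bytes.
Track E: 96,000 × 780 × 4 × 2 = 599,040,000 bytes.
Total = 7,424,861,400 bytes = 6.91 GiB.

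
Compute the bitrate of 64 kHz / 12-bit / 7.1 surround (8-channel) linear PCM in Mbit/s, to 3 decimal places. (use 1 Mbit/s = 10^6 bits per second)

Bit rate = 64,000 × 12 × 8 = 6,144,000 bits/s.
= 6.144 Mbit/s.

6.144 Mbit/s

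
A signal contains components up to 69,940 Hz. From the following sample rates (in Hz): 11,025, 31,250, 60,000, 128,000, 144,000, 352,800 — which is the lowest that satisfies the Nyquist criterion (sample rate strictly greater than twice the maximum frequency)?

144,000 Hz

Need sample rate > 2 × 69,940 = 139,880 Hz.
Lowest listed rate above 139,880 Hz is 144,000 Hz.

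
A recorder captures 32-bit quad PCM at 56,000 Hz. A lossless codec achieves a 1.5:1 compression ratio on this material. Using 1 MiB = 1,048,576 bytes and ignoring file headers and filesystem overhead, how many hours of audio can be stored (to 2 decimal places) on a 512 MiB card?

0.25 hours

Uncompressed byte rate = 56,000 × 4 × 4 = 896,000 bytes/s.
After 1.5:1 compression, effective rate ≈ 597333.33 bytes/s.
Capacity = 512 × 1,048,576 = 536,870,912 bytes.
536,870,912 / effective rate ≈ 898.78 s → 0.25 hours.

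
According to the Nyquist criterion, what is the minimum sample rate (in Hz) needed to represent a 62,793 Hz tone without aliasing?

125,586 Hz

Minimum sample rate = 2 × 62,793 Hz = 125,586 Hz.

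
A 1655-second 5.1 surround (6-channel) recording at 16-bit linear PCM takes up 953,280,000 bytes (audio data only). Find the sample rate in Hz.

48,000 Hz

Bytes = sample_rate × seconds × bytes_per_sample × channels.
sample_rate = 953,280,000 / (1,655 × 2 × 6) = 953,280,000 / 19,860 = 48,000 Hz.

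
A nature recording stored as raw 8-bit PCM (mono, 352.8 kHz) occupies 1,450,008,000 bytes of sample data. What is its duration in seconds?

4,110 seconds

Byte rate = 352,800 × 1 × 1 = 352,800 bytes/s.
Duration = 1,450,008,000 / 352,800 = 4,110 s.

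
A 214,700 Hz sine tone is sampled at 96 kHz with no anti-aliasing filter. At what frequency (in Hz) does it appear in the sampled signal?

22,700 Hz

Nyquist = 96,000/2 = 48,000 Hz; 214,700 Hz exceeds it.
Alias = |214,700 − 2×96,000| = |214,700 − 192,000| = 22,700 Hz.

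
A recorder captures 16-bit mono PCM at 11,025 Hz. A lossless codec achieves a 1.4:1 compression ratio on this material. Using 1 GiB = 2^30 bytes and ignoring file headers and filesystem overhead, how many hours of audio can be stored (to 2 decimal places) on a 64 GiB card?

Uncompressed byte rate = 11,025 × 2 × 1 = 22,050 bytes/s.
After 1.4:1 compression, effective rate ≈ 15750 bytes/s.
Capacity = 64 × 1,073,741,824 = 68,719,476,736 bytes.
68,719,476,736 / effective rate ≈ 4363141.38 s → 1211.98 hours.

1211.98 hours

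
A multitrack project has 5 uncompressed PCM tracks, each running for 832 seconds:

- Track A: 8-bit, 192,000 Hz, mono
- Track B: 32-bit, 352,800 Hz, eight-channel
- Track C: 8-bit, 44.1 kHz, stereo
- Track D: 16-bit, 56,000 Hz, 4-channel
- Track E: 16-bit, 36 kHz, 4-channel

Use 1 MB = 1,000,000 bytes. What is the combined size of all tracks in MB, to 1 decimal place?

10238.4 MB

Track A: 192,000 × 832 × 1 × 1 = 159,744,000 bytes.
Track B: 352,800 × 832 × 4 × 8 = 9,392,947,200 bytes.
Track C: 44,100 × 832 × 1 × 2 = 73,382,400 bytes.
Track D: 56,000 × 832 × 2 × 4 = 372,736,000 bytes.
Track E: 36,000 × 832 × 2 × 4 = 239,616,000 bytes.
Total = 10,238,425,600 bytes = 10238.4 MB.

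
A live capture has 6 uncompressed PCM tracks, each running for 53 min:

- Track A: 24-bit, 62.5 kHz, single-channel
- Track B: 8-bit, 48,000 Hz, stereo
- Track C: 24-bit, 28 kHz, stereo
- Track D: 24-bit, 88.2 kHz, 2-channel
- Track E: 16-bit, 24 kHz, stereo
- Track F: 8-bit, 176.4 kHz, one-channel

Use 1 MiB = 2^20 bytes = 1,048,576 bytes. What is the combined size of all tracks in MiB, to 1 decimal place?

3800.3 MiB

53 min = 3,180 s.
Track A: 62,500 × 3,180 × 3 × 1 = 596,250,000 bytes.
Track B: 48,000 × 3,180 × 1 × 2 = 305,280,000 bytes.
Track C: 28,000 × 3,180 × 3 × 2 = 534,240,000 bytes.
Track D: 88,200 × 3,180 × 3 × 2 = 1,682,856,000 bytes.
Track E: 24,000 × 3,180 × 2 × 2 = 305,280,000 bytes.
Track F: 176,400 × 3,180 × 1 × 1 = 560,952,000 bytes.
Total = 3,984,858,000 bytes = 3800.3 MiB.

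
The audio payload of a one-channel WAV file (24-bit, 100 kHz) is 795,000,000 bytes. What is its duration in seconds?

2,650 seconds

Byte rate = 100,000 × 3 × 1 = 300,000 bytes/s.
Duration = 795,000,000 / 300,000 = 2,650 s.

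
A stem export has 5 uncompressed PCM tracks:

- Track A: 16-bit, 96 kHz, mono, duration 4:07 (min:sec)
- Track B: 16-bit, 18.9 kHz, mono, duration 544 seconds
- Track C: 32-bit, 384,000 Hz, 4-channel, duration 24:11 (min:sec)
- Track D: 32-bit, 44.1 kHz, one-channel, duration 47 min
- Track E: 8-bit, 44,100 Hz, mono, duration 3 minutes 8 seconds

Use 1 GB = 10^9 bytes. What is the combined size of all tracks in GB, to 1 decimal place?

Track A: 4:07 (min:sec) = 247 s; 96,000 × 247 × 2 × 1 = 47,424,000 bytes.
Track B: 18,900 × 544 × 2 × 1 = 20,563,200 bytes.
Track C: 24:11 (min:sec) = 1,451 s; 384,000 × 1,451 × 4 × 4 = 8,914,944,000 bytes.
Track D: 47 min = 2,820 s; 44,100 × 2,820 × 4 × 1 = 497,448,000 bytes.
Track E: 3 minutes 8 seconds = 188 s; 44,100 × 188 × 1 × 1 = 8,290,800 bytes.
Total = 9,488,670,000 bytes = 9.5 GB.

9.5 GB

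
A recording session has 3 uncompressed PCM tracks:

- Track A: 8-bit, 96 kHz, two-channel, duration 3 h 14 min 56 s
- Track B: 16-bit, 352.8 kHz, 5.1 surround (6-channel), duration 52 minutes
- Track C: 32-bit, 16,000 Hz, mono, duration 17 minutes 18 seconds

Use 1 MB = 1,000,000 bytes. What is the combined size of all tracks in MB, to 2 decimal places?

15520.90 MB

Track A: 3 h 14 min 56 s = 11,696 s; 96,000 × 11,696 × 1 × 2 = 2,245,632,000 bytes.
Track B: 52 minutes = 3,120 s; 352,800 × 3,120 × 2 × 6 = 13,208,832,000 bytes.
Track C: 17 minutes 18 seconds = 1,038 s; 16,000 × 1,038 × 4 × 1 = 66,432,000 bytes.
Total = 15,520,896,000 bytes = 15520.90 MB.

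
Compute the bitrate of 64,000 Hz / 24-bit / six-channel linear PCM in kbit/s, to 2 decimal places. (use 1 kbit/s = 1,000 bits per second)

9216.00 kbit/s

Bit rate = 64,000 × 24 × 6 = 9,216,000 bits/s.
= 9216.00 kbit/s.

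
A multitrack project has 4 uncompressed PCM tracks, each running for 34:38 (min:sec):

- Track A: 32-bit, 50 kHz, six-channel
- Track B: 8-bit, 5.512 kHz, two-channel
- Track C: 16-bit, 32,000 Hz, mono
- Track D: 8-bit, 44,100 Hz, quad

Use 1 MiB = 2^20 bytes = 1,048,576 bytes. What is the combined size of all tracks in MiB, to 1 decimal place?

2876.3 MiB

34:38 (min:sec) = 2,078 s.
Track A: 50,000 × 2,078 × 4 × 6 = 2,493,600,000 bytes.
Track B: 5,512 × 2,078 × 1 × 2 = 22,907,872 bytes.
Track C: 32,000 × 2,078 × 2 × 1 = 132,992,000 bytes.
Track D: 44,100 × 2,078 × 1 × 4 = 366,559,200 bytes.
Total = 3,016,059,072 bytes = 2876.3 MiB.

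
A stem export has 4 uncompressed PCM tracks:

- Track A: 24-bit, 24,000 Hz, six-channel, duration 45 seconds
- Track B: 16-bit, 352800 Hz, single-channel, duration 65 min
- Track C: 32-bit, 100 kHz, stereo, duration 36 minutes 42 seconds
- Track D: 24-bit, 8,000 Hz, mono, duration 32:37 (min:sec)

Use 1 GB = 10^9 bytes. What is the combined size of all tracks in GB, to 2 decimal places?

Track A: 24,000 × 45 × 3 × 6 = 19,440,000 bytes.
Track B: 65 min = 3,900 s; 352,800 × 3,900 × 2 × 1 = 2,751,840,000 bytes.
Track C: 36 minutes 42 seconds = 2,202 s; 100,000 × 2,202 × 4 × 2 = 1,761,600,000 bytes.
Track D: 32:37 (min:sec) = 1,957 s; 8,000 × 1,957 × 3 × 1 = 46,968,000 bytes.
Total = 4,579,848,000 bytes = 4.58 GB.

4.58 GB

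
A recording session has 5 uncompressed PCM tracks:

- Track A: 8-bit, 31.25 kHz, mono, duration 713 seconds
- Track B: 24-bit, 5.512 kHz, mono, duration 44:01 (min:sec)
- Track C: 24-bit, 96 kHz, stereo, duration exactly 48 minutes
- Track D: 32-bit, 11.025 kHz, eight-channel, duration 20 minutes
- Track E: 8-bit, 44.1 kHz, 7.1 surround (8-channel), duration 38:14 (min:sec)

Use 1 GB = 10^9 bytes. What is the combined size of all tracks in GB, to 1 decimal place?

3.0 GB

Track A: 31,250 × 713 × 1 × 1 = 22,281,250 bytes.
Track B: 44:01 (min:sec) = 2,641 s; 5,512 × 2,641 × 3 × 1 = 43,671,576 bytes.
Track C: exactly 48 minutes = 2,880 s; 96,000 × 2,880 × 3 × 2 = 1,658,880,000 bytes.
Track D: 20 minutes = 1,200 s; 11,025 × 1,200 × 4 × 8 = 423,360,000 bytes.
Track E: 38:14 (min:sec) = 2,294 s; 44,100 × 2,294 × 1 × 8 = 809,323,200 bytes.
Total = 2,957,516,026 bytes = 3.0 GB.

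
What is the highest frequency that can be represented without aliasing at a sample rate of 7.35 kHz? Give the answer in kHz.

3.675 kHz

Nyquist frequency = sample rate / 2 = 7,350 / 2 = 3.675 kHz.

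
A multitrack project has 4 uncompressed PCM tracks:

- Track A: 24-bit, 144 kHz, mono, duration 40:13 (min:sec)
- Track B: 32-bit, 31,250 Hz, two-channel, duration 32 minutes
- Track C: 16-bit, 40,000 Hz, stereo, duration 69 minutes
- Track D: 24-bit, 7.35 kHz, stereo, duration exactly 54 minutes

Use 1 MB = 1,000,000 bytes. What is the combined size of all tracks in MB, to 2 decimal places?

Track A: 40:13 (min:sec) = 2,413 s; 144,000 × 2,413 × 3 × 1 = 1,042,416,000 bytes.
Track B: 32 minutes = 1,920 s; 31,250 × 1,920 × 4 × 2 = 480,000,000 bytes.
Track C: 69 minutes = 4,140 s; 40,000 × 4,140 × 2 × 2 = 662,400,000 bytes.
Track D: exactly 54 minutes = 3,240 s; 7,350 × 3,240 × 3 × 2 = 142,884,000 bytes.
Total = 2,327,700,000 bytes = 2327.70 MB.

2327.70 MB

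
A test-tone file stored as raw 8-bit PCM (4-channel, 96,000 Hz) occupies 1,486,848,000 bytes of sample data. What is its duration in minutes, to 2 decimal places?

Byte rate = 96,000 × 1 × 4 = 384,000 bytes/s.
Duration = 1,486,848,000 / 384,000 = 3,872 s.
3,872 s / 60 = 64.53 minutes.

64.53 minutes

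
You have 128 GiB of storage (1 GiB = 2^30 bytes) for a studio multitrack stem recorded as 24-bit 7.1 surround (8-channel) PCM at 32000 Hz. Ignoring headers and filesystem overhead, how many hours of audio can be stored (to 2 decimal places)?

Uncompressed byte rate = 32,000 × 3 × 8 = 768,000 bytes/s.
Capacity = 128 × 1,073,741,824 = 137,438,953,472 bytes.
137,438,953,472 / 768,000 ≈ 178956.97 s → 49.71 hours.

49.71 hours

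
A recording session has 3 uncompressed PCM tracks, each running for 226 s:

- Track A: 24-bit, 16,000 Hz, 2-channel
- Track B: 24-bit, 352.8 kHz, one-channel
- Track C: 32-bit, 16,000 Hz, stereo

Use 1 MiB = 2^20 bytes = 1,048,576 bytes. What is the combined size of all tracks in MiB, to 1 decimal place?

Track A: 16,000 × 226 × 3 × 2 = 21,696,000 bytes.
Track B: 352,800 × 226 × 3 × 1 = 239,198,400 bytes.
Track C: 16,000 × 226 × 4 × 2 = 28,928,000 bytes.
Total = 289,822,400 bytes = 276.4 MiB.

276.4 MiB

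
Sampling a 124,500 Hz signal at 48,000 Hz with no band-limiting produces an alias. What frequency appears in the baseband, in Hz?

19,500 Hz

Nyquist = 48,000/2 = 24,000 Hz; 124,500 Hz exceeds it.
Alias = |124,500 − 3×48,000| = |124,500 − 144,000| = 19,500 Hz.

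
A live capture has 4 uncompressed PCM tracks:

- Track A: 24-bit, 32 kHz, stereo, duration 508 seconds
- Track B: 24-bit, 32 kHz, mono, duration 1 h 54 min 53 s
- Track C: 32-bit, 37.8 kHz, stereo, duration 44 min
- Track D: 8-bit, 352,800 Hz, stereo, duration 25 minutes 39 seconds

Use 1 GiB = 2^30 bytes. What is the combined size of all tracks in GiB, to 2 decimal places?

2.46 GiB

Track A: 32,000 × 508 × 3 × 2 = 97,536,000 bytes.
Track B: 1 h 54 min 53 s = 6,893 s; 32,000 × 6,893 × 3 × 1 = 661,728,000 bytes.
Track C: 44 min = 2,640 s; 37,800 × 2,640 × 4 × 2 = 798,336,000 bytes.
Track D: 25 minutes 39 seconds = 1,539 s; 352,800 × 1,539 × 1 × 2 = 1,085,918,400 bytes.
Total = 2,643,518,400 bytes = 2.46 GiB.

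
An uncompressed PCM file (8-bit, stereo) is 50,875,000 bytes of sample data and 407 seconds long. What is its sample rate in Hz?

62,500 Hz

Bytes = sample_rate × seconds × bytes_per_sample × channels.
sample_rate = 50,875,000 / (407 × 1 × 2) = 50,875,000 / 814 = 62,500 Hz.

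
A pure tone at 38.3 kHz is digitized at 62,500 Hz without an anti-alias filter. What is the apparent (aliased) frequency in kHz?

24.2 kHz

Nyquist = 62,500/2 = 31,250 Hz; 38,300 Hz exceeds it.
Alias = |38,300 − 1×62,500| = |38,300 − 62,500| = 24,200 Hz = 24.2 kHz.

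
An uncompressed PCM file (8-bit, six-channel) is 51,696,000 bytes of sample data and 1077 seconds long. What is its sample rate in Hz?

8,000 Hz

Bytes = sample_rate × seconds × bytes_per_sample × channels.
sample_rate = 51,696,000 / (1,077 × 1 × 6) = 51,696,000 / 6,462 = 8,000 Hz.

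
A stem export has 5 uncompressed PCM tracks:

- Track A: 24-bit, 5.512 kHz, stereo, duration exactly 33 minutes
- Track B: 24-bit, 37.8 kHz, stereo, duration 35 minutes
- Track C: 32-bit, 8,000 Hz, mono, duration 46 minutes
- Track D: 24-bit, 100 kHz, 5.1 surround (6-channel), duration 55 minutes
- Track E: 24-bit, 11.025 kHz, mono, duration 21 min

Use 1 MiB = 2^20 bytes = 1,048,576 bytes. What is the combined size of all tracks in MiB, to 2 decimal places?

6305.46 MiB

Track A: exactly 33 minutes = 1,980 s; 5,512 × 1,980 × 3 × 2 = 65,482,560 bytes.
Track B: 35 minutes = 2,100 s; 37,800 × 2,100 × 3 × 2 = 476,280,000 bytes.
Track C: 46 minutes = 2,760 s; 8,000 × 2,760 × 4 × 1 = 88,320,000 bytes.
Track D: 55 minutes = 3,300 s; 100,000 × 3,300 × 3 × 6 = 5,940,000,000 bytes.
Track E: 21 min = 1,260 s; 11,025 × 1,260 × 3 × 1 = 41,674,500 bytes.
Total = 6,611,757,060 bytes = 6305.46 MiB.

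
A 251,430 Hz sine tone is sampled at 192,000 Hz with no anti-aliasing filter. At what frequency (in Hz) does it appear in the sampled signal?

59,430 Hz

Nyquist = 192,000/2 = 96,000 Hz; 251,430 Hz exceeds it.
Alias = |251,430 − 1×192,000| = |251,430 − 192,000| = 59,430 Hz.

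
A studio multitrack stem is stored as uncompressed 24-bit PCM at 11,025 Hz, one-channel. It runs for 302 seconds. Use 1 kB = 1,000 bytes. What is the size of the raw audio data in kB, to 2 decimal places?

Bytes = 11,025 samples/s × 302 s × 3 bytes/sample × 1 ch = 9,988,650 bytes.
9,988,650 / 1,000 = 9988.65 kB.

9988.65 kB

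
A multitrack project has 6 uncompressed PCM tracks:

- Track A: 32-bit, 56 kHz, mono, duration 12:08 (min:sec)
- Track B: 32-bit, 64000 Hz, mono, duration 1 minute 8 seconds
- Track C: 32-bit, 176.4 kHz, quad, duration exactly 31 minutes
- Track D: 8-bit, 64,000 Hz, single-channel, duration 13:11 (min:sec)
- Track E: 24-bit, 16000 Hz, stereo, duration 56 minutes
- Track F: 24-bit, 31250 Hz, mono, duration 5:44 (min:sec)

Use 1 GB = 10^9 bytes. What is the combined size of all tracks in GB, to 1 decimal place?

Track A: 12:08 (min:sec) = 728 s; 56,000 × 728 × 4 × 1 = 163,072,000 bytes.
Track B: 1 minute 8 seconds = 68 s; 64,000 × 68 × 4 × 1 = 17,408,000 bytes.
Track C: exactly 31 minutes = 1,860 s; 176,400 × 1,860 × 4 × 4 = 5,249,664,000 bytes.
Track D: 13:11 (min:sec) = 791 s; 64,000 × 791 × 1 × 1 = 50,624,000 bytes.
Track E: 56 minutes = 3,360 s; 16,000 × 3,360 × 3 × 2 = 322,560,000 bytes.
Track F: 5:44 (min:sec) = 344 s; 31,250 × 344 × 3 × 1 = 32,250,000 bytes.
Total = 5,835,578,000 bytes = 5.8 GB.

5.8 GB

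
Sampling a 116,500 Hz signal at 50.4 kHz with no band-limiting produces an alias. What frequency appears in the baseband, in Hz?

Nyquist = 50,400/2 = 25,200 Hz; 116,500 Hz exceeds it.
Alias = |116,500 − 2×50,400| = |116,500 − 100,800| = 15,700 Hz.

15,700 Hz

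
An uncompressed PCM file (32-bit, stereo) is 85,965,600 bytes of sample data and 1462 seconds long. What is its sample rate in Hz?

Bytes = sample_rate × seconds × bytes_per_sample × channels.
sample_rate = 85,965,600 / (1,462 × 4 × 2) = 85,965,600 / 11,696 = 7,350 Hz.

7,350 Hz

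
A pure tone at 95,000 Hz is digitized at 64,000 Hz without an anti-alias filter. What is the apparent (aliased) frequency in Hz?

Nyquist = 64,000/2 = 32,000 Hz; 95,000 Hz exceeds it.
Alias = |95,000 − 1×64,000| = |95,000 − 64,000| = 31,000 Hz.

31,000 Hz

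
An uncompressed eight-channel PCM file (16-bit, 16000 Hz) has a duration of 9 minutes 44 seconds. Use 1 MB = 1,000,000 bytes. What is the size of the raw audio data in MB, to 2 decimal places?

149.50 MB

Duration = 9 minutes 44 seconds = 584 s.
Bytes = 16,000 samples/s × 584 s × 2 bytes/sample × 8 ch = 149,504,000 bytes.
149,504,000 / 1,000,000 = 149.50 MB.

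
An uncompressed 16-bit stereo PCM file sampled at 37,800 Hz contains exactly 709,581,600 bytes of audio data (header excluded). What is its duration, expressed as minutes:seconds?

78:13

Byte rate = 37,800 × 2 × 2 = 151,200 bytes/s.
Duration = 709,581,600 / 151,200 = 4,693 s.
4,693 s = 78:13.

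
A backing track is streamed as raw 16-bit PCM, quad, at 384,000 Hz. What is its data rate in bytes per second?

3,072,000 bytes/s

Bit rate = 384,000 × 16 × 4 = 24,576,000 bits/s.
24,576,000 / 8 = 3,072,000 bytes/s.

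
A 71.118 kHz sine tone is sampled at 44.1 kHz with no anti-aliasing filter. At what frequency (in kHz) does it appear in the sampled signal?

17.082 kHz

Nyquist = 44,100/2 = 22,050 Hz; 71,118 Hz exceeds it.
Alias = |71,118 − 2×44,100| = |71,118 − 88,200| = 17,082 Hz = 17.082 kHz.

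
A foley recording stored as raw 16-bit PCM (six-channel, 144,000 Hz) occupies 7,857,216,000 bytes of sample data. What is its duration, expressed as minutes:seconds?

Byte rate = 144,000 × 2 × 6 = 1,728,000 bytes/s.
Duration = 7,857,216,000 / 1,728,000 = 4,547 s.
4,547 s = 75:47.

75:47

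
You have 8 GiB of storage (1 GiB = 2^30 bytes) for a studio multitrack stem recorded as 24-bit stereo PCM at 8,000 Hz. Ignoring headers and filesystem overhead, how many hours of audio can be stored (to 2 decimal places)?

49.71 hours

Uncompressed byte rate = 8,000 × 3 × 2 = 48,000 bytes/s.
Capacity = 8 × 1,073,741,824 = 8,589,934,592 bytes.
8,589,934,592 / 48,000 ≈ 178956.97 s → 49.71 hours.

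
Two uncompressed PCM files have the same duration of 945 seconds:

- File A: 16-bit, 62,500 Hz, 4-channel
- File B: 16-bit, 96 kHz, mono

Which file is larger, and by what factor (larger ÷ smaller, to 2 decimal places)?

File A: 62,500 × 2 × 4 = 500,000 bytes/s.
File B: 96,000 × 2 × 1 = 192,000 bytes/s.
File A is larger; ratio = 472,500,000 / 181,440,000 = 2.60.

File A, by a factor of 2.60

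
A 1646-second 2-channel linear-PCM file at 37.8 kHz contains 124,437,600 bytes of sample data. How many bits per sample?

Bytes per sample = 124,437,600 / (37,800 × 1,646 × 2) = 124,437,600 / 124,437,600 = 1.
Bit depth = 1 × 8 = 8 bits.

8 bits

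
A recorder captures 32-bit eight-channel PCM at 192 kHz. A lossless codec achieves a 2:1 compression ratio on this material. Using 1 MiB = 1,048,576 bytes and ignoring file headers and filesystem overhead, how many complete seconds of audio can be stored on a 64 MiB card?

Uncompressed byte rate = 192,000 × 4 × 8 = 6,144,000 bytes/s.
After 2:1 compression, effective rate ≈ 3072000 bytes/s.
Capacity = 64 × 1,048,576 = 67,108,864 bytes.
67,108,864 / effective rate ≈ 21.85 s → 21 seconds.

21 seconds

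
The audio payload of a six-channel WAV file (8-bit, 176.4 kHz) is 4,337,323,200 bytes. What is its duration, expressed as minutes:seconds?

Byte rate = 176,400 × 1 × 6 = 1,058,400 bytes/s.
Duration = 4,337,323,200 / 1,058,400 = 4,098 s.
4,098 s = 68:18.

68:18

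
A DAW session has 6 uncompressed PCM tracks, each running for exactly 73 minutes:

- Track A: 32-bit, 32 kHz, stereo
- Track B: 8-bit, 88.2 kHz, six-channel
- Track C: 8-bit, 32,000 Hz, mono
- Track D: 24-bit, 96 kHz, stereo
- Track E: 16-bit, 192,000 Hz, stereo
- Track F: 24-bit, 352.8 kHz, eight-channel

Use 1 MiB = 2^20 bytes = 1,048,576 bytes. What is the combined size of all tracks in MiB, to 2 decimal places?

exactly 73 minutes = 4,380 s.
Track A: 32,000 × 4,380 × 4 × 2 = 1,121,280,000 bytes.
Track B: 88,200 × 4,380 × 1 × 6 = 2,317,896,000 bytes.
Track C: 32,000 × 4,380 × 1 × 1 = 140,160,000 bytes.
Track D: 96,000 × 4,380 × 3 × 2 = 2,522,880,000 bytes.
Track E: 192,000 × 4,380 × 2 × 2 = 3,363,840,000 bytes.
Track F: 352,800 × 4,380 × 3 × 8 = 37,086,336,000 bytes.
Total = 46,552,392,000 bytes = 44395.82 MiB.

44395.82 MiB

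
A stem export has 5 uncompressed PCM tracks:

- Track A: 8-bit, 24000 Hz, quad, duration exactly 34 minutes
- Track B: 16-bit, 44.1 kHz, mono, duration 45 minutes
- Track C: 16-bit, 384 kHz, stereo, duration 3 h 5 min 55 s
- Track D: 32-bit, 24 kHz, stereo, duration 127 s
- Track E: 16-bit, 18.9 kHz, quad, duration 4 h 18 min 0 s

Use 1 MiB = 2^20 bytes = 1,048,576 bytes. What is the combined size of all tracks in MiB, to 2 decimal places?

Track A: exactly 34 minutes = 2,040 s; 24,000 × 2,040 × 1 × 4 = 195,840,000 bytes.
Track B: 45 minutes = 2,700 s; 44,100 × 2,700 × 2 × 1 = 238,140,000 bytes.
Track C: 3 h 5 min 55 s = 11,155 s; 384,000 × 11,155 × 2 × 2 = 17,134,080,000 bytes.
Track D: 24,000 × 127 × 4 × 2 = 24,384,000 bytes.
Track E: 4 h 18 min 0 s = 15,480 s; 18,900 × 15,480 × 2 × 4 = 2,340,576,000 bytes.
Total = 19,933,020,000 bytes = 19009.61 MiB.

19009.61 MiB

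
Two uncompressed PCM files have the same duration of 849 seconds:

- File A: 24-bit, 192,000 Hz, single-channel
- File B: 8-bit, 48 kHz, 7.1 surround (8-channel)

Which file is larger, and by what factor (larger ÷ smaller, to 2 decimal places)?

File A: 192,000 × 3 × 1 = 576,000 bytes/s.
File B: 48,000 × 1 × 8 = 384,000 bytes/s.
File A is larger; ratio = 489,024,000 / 326,016,000 = 1.50.

File A, by a factor of 1.50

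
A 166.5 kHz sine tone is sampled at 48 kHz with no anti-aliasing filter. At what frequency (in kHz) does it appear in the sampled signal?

Nyquist = 48,000/2 = 24,000 Hz; 166,500 Hz exceeds it.
Alias = |166,500 − 3×48,000| = |166,500 − 144,000| = 22,500 Hz = 22.5 kHz.

22.5 kHz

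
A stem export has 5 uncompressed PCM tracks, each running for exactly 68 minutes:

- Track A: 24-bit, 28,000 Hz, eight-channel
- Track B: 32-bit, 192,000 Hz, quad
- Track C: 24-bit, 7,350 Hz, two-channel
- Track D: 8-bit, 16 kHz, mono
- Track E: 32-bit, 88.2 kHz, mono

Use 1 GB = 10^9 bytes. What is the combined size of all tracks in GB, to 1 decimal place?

17.0 GB

exactly 68 minutes = 4,080 s.
Track A: 28,000 × 4,080 × 3 × 8 = 2,741,760,000 bytes.
Track B: 192,000 × 4,080 × 4 × 4 = 12,533,760,000 bytes.
Track C: 7,350 × 4,080 × 3 × 2 = 179,928,000 bytes.
Track D: 16,000 × 4,080 × 1 × 1 = 65,280,000 bytes.
Track E: 88,200 × 4,080 × 4 × 1 = 1,439,424,000 bytes.
Total = 16,960,152,000 bytes = 17.0 GB.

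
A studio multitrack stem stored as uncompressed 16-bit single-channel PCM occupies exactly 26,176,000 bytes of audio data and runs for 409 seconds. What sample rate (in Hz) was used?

32,000 Hz

Bytes = sample_rate × seconds × bytes_per_sample × channels.
sample_rate = 26,176,000 / (409 × 2 × 1) = 26,176,000 / 818 = 32,000 Hz.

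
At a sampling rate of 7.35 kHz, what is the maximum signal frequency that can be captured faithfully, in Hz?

3,675 Hz

Nyquist frequency = sample rate / 2 = 7,350 / 2 = 3,675 Hz.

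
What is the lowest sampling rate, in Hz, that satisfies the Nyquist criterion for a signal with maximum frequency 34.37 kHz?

68,740 Hz

Minimum sample rate = 2 × 34,370 Hz = 68,740 Hz.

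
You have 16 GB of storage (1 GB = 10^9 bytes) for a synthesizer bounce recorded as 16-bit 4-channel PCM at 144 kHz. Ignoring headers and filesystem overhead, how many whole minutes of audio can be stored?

Uncompressed byte rate = 144,000 × 2 × 4 = 1,152,000 bytes/s.
Capacity = 16 × 1,000,000,000 = 16,000,000,000 bytes.
16,000,000,000 / 1,152,000 ≈ 13888.89 s → 231 minutes.

231 minutes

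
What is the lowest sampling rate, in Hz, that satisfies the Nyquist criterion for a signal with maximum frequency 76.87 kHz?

153,740 Hz

Minimum sample rate = 2 × 76,870 Hz = 153,740 Hz.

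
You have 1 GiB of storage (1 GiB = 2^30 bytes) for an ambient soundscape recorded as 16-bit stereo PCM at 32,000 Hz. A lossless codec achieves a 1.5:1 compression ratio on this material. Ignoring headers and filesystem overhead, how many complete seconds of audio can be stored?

12,582 seconds

Uncompressed byte rate = 32,000 × 2 × 2 = 128,000 bytes/s.
After 1.5:1 compression, effective rate ≈ 85333.33 bytes/s.
Capacity = 1 × 1,073,741,824 = 1,073,741,824 bytes.
1,073,741,824 / effective rate ≈ 12582.91 s → 12,582 seconds.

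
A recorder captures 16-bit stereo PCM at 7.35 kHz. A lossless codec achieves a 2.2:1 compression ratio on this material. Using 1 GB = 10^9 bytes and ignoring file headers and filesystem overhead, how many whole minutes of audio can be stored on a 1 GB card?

1,247 minutes

Uncompressed byte rate = 7,350 × 2 × 2 = 29,400 bytes/s.
After 2.2:1 compression, effective rate ≈ 13363.64 bytes/s.
Capacity = 1 × 1,000,000,000 = 1,000,000,000 bytes.
1,000,000,000 / effective rate ≈ 74829.93 s → 1,247 minutes.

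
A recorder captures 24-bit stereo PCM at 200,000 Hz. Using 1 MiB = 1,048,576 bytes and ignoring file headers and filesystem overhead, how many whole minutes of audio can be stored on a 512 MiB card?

7 minutes

Uncompressed byte rate = 200,000 × 3 × 2 = 1,200,000 bytes/s.
Capacity = 512 × 1,048,576 = 536,870,912 bytes.
536,870,912 / 1,200,000 ≈ 447.39 s → 7 minutes.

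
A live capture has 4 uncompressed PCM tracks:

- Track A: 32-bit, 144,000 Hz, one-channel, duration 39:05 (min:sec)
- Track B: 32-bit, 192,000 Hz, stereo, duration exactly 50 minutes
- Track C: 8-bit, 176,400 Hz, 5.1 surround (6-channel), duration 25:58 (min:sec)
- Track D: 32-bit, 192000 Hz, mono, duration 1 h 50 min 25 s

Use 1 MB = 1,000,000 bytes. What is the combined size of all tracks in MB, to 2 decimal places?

12695.71 MB

Track A: 39:05 (min:sec) = 2,345 s; 144,000 × 2,345 × 4 × 1 = 1,350,720,000 bytes.
Track B: exactly 50 minutes = 3,000 s; 192,000 × 3,000 × 4 × 2 = 4,608,000,000 bytes.
Track C: 25:58 (min:sec) = 1,558 s; 176,400 × 1,558 × 1 × 6 = 1,648,987,200 bytes.
Track D: 1 h 50 min 25 s = 6,625 s; 192,000 × 6,625 × 4 × 1 = 5,088,000,000 bytes.
Total = 12,695,707,200 bytes = 12695.71 MB.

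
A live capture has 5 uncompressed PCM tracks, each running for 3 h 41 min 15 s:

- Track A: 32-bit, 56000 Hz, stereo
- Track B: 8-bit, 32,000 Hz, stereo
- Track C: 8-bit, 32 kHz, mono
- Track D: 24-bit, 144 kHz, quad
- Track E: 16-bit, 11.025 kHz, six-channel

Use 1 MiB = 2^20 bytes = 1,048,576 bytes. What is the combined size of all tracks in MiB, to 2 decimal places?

3 h 41 min 15 s = 13,275 s.
Track A: 56,000 × 13,275 × 4 × 2 = 5,947,200,000 bytes.
Track B: 32,000 × 13,275 × 1 × 2 = 849,600,000 bytes.
Track C: 32,000 × 13,275 × 1 × 1 = 424,800,000 bytes.
Track D: 144,000 × 13,275 × 3 × 4 = 22,939,200,000 bytes.
Track E: 11,025 × 13,275 × 2 × 6 = 1,756,282,500 bytes.
Total = 31,917,082,500 bytes = 30438.50 MiB.

30438.50 MiB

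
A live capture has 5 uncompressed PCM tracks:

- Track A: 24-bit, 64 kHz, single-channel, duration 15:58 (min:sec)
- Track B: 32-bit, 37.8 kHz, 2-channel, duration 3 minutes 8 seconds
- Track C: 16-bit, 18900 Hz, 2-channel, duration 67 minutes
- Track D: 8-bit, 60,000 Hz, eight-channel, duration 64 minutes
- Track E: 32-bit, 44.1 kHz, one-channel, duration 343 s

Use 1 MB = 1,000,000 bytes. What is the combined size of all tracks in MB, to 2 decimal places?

Track A: 15:58 (min:sec) = 958 s; 64,000 × 958 × 3 × 1 = 183,936,000 bytes.
Track B: 3 minutes 8 seconds = 188 s; 37,800 × 188 × 4 × 2 = 56,851,200 bytes.
Track C: 67 minutes = 4,020 s; 18,900 × 4,020 × 2 × 2 = 303,912,000 bytes.
Track D: 64 minutes = 3,840 s; 60,000 × 3,840 × 1 × 8 = 1,843,200,000 bytes.
Track E: 44,100 × 343 × 4 × 1 = 60,505,200 bytes.
Total = 2,448,404,400 bytes = 2448.40 MB.

2448.40 MB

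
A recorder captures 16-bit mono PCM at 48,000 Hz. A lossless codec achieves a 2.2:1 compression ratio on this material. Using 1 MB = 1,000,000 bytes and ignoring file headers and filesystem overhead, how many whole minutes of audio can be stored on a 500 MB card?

190 minutes

Uncompressed byte rate = 48,000 × 2 × 1 = 96,000 bytes/s.
After 2.2:1 compression, effective rate ≈ 43636.36 bytes/s.
Capacity = 500 × 1,000,000 = 500,000,000 bytes.
500,000,000 / effective rate ≈ 11458.33 s → 190 minutes.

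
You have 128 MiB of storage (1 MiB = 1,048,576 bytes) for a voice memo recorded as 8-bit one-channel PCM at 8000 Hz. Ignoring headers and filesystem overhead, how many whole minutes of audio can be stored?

279 minutes

Uncompressed byte rate = 8,000 × 1 × 1 = 8,000 bytes/s.
Capacity = 128 × 1,048,576 = 134,217,728 bytes.
134,217,728 / 8,000 ≈ 16777.22 s → 279 minutes.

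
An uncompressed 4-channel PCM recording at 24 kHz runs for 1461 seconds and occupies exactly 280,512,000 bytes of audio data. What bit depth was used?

16 bits

Bytes per sample = 280,512,000 / (24,000 × 1,461 × 4) = 280,512,000 / 140,256,000 = 2.
Bit depth = 2 × 8 = 16 bits.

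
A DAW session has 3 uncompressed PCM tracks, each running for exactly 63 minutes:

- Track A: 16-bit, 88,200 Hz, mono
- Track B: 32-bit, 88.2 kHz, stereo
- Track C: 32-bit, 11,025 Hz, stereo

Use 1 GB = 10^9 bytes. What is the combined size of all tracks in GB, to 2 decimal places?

exactly 63 minutes = 3,780 s.
Track A: 88,200 × 3,780 × 2 × 1 = 666,792,000 bytes.
Track B: 88,200 × 3,780 × 4 × 2 = 2,667,168,000 bytes.
Track C: 11,025 × 3,780 × 4 × 2 = 333,396,000 bytes.
Total = 3,667,356,000 bytes = 3.67 GB.

3.67 GB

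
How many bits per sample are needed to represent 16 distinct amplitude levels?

log2(16) = 4.

4 bits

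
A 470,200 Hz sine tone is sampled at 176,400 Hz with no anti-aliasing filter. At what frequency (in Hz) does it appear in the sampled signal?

59,000 Hz

Nyquist = 176,400/2 = 88,200 Hz; 470,200 Hz exceeds it.
Alias = |470,200 − 3×176,400| = |470,200 − 529,200| = 59,000 Hz.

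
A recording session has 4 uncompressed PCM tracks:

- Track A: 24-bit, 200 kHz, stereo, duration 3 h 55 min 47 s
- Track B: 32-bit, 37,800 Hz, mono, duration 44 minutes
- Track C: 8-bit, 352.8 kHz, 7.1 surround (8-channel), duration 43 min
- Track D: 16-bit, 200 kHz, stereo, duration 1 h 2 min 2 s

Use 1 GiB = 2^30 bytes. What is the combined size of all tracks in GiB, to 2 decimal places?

Track A: 3 h 55 min 47 s = 14,147 s; 200,000 × 14,147 × 3 × 2 = 16,976,400,000 bytes.
Track B: 44 minutes = 2,640 s; 37,800 × 2,640 × 4 × 1 = 399,168,000 bytes.
Track C: 43 min = 2,580 s; 352,800 × 2,580 × 1 × 8 = 7,281,792,000 bytes.
Track D: 1 h 2 min 2 s = 3,722 s; 200,000 × 3,722 × 2 × 2 = 2,977,600,000 bytes.
Total = 27,634,960,000 bytes = 25.74 GiB.

25.74 GiB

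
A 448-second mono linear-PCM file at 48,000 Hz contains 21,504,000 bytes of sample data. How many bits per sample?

8 bits

Bytes per sample = 21,504,000 / (48,000 × 448 × 1) = 21,504,000 / 21,504,000 = 1.
Bit depth = 1 × 8 = 8 bits.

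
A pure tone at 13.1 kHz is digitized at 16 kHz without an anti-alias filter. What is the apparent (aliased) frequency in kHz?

2.9 kHz

Nyquist = 16,000/2 = 8,000 Hz; 13,100 Hz exceeds it.
Alias = |13,100 − 1×16,000| = |13,100 − 16,000| = 2,900 Hz = 2.9 kHz.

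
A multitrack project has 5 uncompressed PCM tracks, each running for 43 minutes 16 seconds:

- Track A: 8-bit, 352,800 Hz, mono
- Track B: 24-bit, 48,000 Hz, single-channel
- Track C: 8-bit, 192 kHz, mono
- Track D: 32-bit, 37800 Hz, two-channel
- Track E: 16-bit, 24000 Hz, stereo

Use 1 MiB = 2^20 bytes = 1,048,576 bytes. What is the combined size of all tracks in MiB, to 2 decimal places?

43 minutes 16 seconds = 2,596 s.
Track A: 352,800 × 2,596 × 1 × 1 = 915,868,800 bytes.
Track B: 48,000 × 2,596 × 3 × 1 = 373,824,000 bytes.
Track C: 192,000 × 2,596 × 1 × 1 = 498,432,000 bytes.
Track D: 37,800 × 2,596 × 4 × 2 = 785,030,400 bytes.
Track E: 24,000 × 2,596 × 2 × 2 = 249,216,000 bytes.
Total = 2,822,371,200 bytes = 2691.62 MiB.

2691.62 MiB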